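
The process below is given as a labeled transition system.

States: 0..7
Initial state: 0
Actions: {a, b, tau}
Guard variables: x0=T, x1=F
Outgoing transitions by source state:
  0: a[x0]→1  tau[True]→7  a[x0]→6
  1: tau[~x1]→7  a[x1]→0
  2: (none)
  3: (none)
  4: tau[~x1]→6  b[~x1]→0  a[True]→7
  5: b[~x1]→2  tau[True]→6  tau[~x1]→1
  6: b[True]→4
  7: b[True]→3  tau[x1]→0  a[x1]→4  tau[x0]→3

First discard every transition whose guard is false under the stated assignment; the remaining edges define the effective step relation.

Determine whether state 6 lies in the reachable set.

After dropping false guards: 13 live edges.
depth 0: {0}
depth 1: {1,6,7}  now seen {0,1,6,7}
depth 2: {3,4}  now seen {0,1,3,4,6,7}
Reachable = {0,1,3,4,6,7}
Path to 6: a

Answer: REACHABLE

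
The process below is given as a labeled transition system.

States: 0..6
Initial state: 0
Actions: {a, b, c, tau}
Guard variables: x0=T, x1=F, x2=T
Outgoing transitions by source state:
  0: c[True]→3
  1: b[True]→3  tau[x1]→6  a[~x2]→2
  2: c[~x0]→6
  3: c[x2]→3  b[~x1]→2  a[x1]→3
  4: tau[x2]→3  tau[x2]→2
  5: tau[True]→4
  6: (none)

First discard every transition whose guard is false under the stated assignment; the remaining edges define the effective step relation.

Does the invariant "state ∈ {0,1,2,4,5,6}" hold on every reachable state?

Answer: INVARIANT VIOLATED at state 3

Working:
Safe = {0,1,2,4,5,6}
Reach set: {0,2,3}
  0: safe
  2: safe
  3: outside
counterexample path to 3: c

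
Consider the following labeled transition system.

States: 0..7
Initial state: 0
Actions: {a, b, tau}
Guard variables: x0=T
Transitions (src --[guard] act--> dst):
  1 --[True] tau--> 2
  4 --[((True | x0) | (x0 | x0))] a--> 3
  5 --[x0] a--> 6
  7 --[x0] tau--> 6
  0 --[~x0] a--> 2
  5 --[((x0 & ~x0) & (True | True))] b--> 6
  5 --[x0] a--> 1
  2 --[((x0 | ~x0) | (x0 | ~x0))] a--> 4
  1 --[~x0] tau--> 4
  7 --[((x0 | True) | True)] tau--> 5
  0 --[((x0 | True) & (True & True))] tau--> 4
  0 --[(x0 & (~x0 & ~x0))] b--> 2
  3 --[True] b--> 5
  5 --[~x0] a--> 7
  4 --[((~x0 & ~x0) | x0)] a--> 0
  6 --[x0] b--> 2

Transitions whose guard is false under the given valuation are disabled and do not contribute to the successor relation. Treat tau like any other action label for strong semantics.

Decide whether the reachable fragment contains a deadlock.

Answer: DEADLOCK-FREE

Trace:
Reach set: {0,1,2,3,4,5,6}
  0: tau→4  [1 out]
  1: tau→2  [1 out]
  2: a→4  [1 out]
  3: b→5  [1 out]
  4: a→0  a→3  [2 out]
  5: a→1  a→6  [2 out]
  6: b→2  [1 out]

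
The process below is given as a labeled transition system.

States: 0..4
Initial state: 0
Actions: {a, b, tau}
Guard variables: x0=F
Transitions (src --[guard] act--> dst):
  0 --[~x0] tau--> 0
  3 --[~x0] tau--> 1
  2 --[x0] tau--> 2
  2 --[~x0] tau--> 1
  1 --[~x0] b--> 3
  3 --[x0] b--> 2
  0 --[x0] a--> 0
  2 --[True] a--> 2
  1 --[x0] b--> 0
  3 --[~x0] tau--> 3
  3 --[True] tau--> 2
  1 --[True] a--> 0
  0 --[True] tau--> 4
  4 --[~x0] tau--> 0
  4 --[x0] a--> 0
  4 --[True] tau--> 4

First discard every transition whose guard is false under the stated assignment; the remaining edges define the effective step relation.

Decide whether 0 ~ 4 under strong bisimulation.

Answer: BISIMILAR

Analysis:
Compute ~ classes (split until stable):
  P[0] = {{0,1,2,3,4}}
  P[1] = {{0,3,4},{1},{2}}
  P[2] = {{0,4},{1},{2},{3}}
stable after 3 split(s): 4 block(s)
0∈{0,4}, 4∈{0,4}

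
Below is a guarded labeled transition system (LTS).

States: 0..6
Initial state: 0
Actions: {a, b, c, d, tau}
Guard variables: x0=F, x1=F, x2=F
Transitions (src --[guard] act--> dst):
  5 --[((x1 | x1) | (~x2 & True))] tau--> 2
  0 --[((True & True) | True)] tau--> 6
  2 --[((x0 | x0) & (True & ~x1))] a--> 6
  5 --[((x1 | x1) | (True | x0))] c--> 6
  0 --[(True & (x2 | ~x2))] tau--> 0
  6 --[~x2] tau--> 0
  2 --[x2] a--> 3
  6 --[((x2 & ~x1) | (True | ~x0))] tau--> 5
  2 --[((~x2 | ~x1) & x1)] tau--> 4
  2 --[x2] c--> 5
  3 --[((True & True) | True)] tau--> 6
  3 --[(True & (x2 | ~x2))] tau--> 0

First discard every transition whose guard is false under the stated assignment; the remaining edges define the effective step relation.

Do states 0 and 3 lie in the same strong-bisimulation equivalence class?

Answer: BISIMILAR

Trace:
Compute ~ classes (split until stable):
  π0 = {{0,1,2,3,4,5,6}}
  π1 = {{0,3,6},{1,2,4},{5}}
  π2 = {{0,3},{1,2,4},{5},{6}}
Fixed point at round 3; 4 class(es).
[0]={0,3}  [3]={0,3}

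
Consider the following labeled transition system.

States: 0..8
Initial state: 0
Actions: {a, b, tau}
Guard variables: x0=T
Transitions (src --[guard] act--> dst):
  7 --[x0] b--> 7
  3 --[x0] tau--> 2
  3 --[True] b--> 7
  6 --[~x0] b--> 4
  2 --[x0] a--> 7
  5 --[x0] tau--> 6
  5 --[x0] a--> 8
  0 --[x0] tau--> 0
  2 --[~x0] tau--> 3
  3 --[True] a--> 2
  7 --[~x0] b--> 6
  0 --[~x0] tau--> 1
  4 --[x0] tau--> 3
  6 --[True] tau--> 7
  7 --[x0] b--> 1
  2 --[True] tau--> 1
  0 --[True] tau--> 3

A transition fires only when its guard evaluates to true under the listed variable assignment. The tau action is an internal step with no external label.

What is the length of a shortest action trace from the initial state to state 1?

Answer: 3

Trace:
Breadth-first toward 1:
  L0 = {0}
  L1 = {3}
  L2 = {2,7}
  L3 = {1}
1 enters at depth 3; path tau·a·tau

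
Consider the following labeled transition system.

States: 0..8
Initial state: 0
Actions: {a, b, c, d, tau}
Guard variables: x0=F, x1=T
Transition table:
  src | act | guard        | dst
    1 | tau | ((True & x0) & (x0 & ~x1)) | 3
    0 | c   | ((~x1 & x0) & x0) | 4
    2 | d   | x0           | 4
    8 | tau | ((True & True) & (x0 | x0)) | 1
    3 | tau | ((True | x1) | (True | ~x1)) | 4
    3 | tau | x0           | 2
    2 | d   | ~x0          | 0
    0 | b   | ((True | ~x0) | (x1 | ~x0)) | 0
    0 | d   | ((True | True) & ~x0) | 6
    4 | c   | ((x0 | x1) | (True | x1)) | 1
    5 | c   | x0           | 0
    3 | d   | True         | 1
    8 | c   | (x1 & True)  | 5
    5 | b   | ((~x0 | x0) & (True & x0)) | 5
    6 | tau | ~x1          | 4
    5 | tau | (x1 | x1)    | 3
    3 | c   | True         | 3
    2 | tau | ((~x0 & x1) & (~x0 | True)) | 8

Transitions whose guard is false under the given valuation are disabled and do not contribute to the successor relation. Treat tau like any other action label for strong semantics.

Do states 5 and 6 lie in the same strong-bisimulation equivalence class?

Compute ~ classes (split until stable):
  π0 = {{0,1,2,3,4,5,6,7,8}}
  π1 = {{0},{1,6,7},{2},{3},{4,8},{5}}
  π2 = {{0},{1,6,7},{2},{3},{4},{5},{8}}
stable after 3 split(s): 7 block(s)
[5]={5}  [6]={1,6,7}

Answer: NOT BISIMILAR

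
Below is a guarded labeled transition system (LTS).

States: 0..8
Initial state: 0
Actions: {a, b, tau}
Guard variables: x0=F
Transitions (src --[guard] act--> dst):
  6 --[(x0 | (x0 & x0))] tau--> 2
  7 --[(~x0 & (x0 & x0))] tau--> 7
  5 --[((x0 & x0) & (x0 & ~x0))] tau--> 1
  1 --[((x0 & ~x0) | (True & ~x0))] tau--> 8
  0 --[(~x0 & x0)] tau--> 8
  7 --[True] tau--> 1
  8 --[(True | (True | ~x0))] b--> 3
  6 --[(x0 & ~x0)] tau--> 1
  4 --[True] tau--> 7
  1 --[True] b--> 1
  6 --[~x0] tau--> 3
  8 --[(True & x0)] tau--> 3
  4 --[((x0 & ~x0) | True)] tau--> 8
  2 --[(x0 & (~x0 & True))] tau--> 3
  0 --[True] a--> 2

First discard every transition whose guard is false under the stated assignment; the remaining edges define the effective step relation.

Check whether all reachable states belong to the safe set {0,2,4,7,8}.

Safe = {0,2,4,7,8}
Reachable = {0,2}
  0: safe
  2: safe

Answer: INVARIANT HOLDS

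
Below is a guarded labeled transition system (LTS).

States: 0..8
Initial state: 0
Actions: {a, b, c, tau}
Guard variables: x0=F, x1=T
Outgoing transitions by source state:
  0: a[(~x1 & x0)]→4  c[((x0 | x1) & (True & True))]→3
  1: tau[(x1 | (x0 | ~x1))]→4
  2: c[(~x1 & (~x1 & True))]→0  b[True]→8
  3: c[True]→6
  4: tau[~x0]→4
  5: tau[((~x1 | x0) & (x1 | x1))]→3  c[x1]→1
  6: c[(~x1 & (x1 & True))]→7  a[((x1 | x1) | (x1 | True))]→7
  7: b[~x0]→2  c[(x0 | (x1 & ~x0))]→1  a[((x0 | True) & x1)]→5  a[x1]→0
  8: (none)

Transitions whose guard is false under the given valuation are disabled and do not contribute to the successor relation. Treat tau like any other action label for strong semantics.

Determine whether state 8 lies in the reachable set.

Answer: REACHABLE

Trace:
Guard filter leaves 11 enabled edge(s).
L0 = {0}
L1 = {3}  total {0,3}
L2 = {6}  total {0,3,6}
L3 = {7}  total {0,3,6,7}
L4 = {1,2,5}  total {0,1,2,3,5,6,7}
L5 = {4,8}  total {0,1,2,3,4,5,6,7,8}
R = {0,1,2,3,4,5,6,7,8}
Path to 8: c·c·a·b·b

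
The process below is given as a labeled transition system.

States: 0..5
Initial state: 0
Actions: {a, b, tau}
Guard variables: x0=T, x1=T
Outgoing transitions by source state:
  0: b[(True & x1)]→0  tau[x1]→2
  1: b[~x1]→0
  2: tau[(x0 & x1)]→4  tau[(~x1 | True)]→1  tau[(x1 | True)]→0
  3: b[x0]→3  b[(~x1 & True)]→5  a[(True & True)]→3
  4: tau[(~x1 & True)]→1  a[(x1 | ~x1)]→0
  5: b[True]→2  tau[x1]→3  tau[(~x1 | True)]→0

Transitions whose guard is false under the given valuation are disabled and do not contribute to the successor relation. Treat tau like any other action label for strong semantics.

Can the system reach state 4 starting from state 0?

Answer: REACHABLE

Analysis:
Guard filter leaves 11 enabled edge(s).
L0 = {0}
L1 = {2}  cumulative {0,2}
L2 = {1,4}  cumulative {0,1,2,4}
Reachable = {0,1,2,4}
witness 4: tau·tau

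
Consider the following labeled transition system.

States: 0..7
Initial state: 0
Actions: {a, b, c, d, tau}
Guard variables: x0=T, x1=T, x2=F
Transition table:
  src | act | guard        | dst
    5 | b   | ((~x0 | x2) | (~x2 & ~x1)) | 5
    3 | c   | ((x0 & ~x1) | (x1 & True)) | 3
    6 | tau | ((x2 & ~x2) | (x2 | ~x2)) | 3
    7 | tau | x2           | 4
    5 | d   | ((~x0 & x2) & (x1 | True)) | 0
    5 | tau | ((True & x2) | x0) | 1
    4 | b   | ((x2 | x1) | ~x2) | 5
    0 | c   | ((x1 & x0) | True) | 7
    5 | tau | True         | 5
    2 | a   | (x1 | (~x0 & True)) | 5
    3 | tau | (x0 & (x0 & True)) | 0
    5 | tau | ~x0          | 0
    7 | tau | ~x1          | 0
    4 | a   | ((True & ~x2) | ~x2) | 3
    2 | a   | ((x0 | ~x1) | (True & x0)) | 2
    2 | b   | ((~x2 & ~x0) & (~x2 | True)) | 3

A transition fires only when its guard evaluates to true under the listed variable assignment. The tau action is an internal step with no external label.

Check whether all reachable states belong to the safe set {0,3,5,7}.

Answer: INVARIANT HOLDS

Trace:
Allowed set {0,3,5,7}
R = {0,7}
  0: safe
  7: safe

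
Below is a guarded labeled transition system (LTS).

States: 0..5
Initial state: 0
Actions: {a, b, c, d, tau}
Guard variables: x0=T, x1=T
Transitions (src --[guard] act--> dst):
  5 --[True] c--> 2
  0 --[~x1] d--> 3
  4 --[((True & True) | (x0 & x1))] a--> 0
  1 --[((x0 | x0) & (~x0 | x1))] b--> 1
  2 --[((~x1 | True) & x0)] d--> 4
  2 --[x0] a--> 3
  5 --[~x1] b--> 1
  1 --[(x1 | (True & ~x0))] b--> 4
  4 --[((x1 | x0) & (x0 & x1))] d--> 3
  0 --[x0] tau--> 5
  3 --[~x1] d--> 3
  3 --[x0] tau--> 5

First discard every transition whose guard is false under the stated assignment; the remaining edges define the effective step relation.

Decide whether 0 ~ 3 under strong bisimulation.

Answer: BISIMILAR

Trace:
Refine partition for ~:
  π0 = {{0,1,2,3,4,5}}
  π1 = {{0,3},{1},{2,4},{5}}
  π2 = {{0,3},{1},{2},{4},{5}}
5 equivalence class(es) (converged in 3)
[0]={0,3}  [3]={0,3}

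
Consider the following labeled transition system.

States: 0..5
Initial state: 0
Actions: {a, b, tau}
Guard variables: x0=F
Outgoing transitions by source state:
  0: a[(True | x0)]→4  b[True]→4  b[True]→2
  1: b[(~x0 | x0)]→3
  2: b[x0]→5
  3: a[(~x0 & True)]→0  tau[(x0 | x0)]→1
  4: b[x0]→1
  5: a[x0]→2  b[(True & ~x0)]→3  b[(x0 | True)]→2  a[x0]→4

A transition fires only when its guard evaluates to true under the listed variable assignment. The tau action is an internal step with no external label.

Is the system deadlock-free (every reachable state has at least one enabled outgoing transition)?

Answer: DEADLOCK at state 2

Trace:
Reach set: {0,2,4}
  0: a→4  b→2  b→4  [3 out]
  2: ∅  [STUCK]
  4: ∅  [STUCK]
trace reaching 2: b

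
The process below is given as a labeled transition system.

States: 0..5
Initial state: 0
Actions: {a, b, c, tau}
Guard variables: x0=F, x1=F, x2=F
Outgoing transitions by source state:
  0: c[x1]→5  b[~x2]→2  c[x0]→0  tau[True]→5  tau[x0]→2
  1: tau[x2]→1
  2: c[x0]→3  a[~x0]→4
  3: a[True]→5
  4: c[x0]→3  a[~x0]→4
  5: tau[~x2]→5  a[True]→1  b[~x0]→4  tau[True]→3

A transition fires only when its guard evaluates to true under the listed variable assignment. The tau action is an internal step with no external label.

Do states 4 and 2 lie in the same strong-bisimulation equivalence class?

Answer: BISIMILAR

Analysis:
Refine partition for ~:
  π0 = {{0,1,2,3,4,5}}
  π1 = {{0},{1},{2,3,4},{5}}
  π2 = {{0},{1},{2,4},{3},{5}}
stable after 3 split(s): 5 block(s)
class of 4: {2,4}; class of 2: {2,4}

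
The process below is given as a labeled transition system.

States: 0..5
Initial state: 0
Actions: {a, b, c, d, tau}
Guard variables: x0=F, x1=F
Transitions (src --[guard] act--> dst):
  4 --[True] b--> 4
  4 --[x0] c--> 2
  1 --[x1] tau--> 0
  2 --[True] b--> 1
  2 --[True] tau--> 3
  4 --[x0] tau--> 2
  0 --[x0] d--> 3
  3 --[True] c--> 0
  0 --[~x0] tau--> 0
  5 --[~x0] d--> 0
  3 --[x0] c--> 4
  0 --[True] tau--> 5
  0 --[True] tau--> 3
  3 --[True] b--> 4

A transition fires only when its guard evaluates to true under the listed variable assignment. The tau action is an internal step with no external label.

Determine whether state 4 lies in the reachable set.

After dropping false guards: 9 live edges.
Layer 0: {0}
Layer 1: {3,5}  total {0,3,5}
Layer 2: {4}  total {0,3,4,5}
R = {0,3,4,5}
witness 4: tau·b

Answer: REACHABLE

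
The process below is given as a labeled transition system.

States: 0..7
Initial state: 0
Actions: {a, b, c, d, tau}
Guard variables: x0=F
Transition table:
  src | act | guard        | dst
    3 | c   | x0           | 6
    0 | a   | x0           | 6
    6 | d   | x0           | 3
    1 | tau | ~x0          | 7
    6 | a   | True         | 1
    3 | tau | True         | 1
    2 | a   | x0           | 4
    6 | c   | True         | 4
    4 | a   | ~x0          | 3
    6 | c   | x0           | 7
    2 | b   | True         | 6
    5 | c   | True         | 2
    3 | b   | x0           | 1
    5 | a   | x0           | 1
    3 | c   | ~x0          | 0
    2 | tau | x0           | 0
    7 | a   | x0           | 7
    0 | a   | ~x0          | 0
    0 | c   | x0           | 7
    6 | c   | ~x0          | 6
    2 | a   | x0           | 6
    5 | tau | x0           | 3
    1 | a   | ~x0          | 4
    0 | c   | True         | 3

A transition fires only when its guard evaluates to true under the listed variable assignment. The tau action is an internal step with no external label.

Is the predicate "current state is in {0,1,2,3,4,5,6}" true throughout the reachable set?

Answer: INVARIANT VIOLATED at state 7

Working:
Safe = {0,1,2,3,4,5,6}
Reachable = {0,1,3,4,7}
  0: safe
  1: safe
  3: safe
  4: safe
  7: VIOLATES
counterexample path to 7: c·tau·tau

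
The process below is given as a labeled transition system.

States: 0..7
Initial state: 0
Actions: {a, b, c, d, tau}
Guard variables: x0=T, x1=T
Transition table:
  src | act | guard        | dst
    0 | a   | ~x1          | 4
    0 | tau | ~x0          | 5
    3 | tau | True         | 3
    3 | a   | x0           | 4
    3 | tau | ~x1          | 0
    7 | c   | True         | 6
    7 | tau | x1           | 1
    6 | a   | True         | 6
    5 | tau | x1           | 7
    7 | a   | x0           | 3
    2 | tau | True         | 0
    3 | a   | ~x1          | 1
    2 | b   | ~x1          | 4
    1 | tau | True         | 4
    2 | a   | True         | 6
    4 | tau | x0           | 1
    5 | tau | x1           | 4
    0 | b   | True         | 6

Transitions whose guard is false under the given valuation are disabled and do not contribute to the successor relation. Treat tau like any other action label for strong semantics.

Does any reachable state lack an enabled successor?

Reachable = {0,6}
  0: b→6  [deg 1]
  6: a→6  [deg 1]

Answer: DEADLOCK-FREE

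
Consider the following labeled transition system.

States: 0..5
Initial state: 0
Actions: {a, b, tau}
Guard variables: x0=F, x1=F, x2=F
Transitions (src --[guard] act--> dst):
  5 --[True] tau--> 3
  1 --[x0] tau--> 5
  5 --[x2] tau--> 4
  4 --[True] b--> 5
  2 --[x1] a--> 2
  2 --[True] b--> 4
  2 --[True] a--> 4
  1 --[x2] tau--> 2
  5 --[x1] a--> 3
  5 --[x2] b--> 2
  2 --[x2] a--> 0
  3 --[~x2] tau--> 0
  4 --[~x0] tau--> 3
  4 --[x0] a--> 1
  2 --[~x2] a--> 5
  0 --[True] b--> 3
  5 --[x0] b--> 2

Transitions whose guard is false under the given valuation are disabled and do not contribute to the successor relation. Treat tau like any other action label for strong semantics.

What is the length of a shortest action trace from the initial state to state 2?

Breadth-first toward 2:
  depth 0: {0}
  depth 1: {3}
2 never appears.

Answer: UNREACHABLE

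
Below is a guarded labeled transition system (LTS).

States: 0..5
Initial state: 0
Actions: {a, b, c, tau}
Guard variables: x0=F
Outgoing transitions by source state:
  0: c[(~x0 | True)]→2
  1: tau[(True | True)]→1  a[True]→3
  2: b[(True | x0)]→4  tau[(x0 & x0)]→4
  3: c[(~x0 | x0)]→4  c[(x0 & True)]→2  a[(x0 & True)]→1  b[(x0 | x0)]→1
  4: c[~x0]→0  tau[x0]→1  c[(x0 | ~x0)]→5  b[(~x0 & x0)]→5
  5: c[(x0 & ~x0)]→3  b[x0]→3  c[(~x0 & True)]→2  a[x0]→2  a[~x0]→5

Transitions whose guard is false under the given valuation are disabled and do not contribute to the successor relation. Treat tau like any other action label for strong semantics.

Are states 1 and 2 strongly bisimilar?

Answer: NOT BISIMILAR

Trace:
Bisimulation quotient by refinement:
  P[0] = {{0,1,2,3,4,5}}
  P[1] = {{0,3,4},{1},{2},{5}}
  P[2] = {{0},{1},{2},{3},{4},{5}}
stable after 3 split(s): 6 block(s)
[1]={1}  [2]={2}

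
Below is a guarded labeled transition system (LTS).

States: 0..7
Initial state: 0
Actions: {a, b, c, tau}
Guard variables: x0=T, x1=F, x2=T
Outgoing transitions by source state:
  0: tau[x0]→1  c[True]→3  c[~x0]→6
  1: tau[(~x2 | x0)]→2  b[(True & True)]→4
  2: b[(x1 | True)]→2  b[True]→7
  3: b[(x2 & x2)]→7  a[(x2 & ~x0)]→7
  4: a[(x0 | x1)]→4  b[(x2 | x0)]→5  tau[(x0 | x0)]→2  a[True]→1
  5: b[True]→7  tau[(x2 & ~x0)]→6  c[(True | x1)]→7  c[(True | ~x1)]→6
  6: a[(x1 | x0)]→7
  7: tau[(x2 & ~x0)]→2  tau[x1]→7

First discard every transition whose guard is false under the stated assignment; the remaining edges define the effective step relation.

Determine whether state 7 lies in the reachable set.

After dropping false guards: 15 live edges.
Layer 0: {0}
Layer 1: {1,3}  total {0,1,3}
Layer 2: {2,4,7}  total {0,1,2,3,4,7}
Layer 3: {5}  total {0,1,2,3,4,5,7}
Layer 4: {6}  total {0,1,2,3,4,5,6,7}
R = {0,1,2,3,4,5,6,7}
trace reaching 7: c·b

Answer: REACHABLE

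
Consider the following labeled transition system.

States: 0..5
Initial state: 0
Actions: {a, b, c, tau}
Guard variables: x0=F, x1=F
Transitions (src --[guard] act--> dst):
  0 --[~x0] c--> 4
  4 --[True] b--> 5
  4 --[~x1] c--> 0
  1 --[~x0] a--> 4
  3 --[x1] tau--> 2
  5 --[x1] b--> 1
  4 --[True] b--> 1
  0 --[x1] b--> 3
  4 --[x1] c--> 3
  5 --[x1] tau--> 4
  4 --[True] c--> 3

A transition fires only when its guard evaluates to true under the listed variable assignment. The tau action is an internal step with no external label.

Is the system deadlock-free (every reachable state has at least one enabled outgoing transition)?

Reachable = {0,1,3,4,5}
  0: c→4  [1 out]
  1: a→4  [1 out]
  3: ∅  [no exit]
  4: b→1  b→5  c→0  c→3  [4 out]
  5: ∅  [no exit]
Path to 3: c·c

Answer: DEADLOCK at state 3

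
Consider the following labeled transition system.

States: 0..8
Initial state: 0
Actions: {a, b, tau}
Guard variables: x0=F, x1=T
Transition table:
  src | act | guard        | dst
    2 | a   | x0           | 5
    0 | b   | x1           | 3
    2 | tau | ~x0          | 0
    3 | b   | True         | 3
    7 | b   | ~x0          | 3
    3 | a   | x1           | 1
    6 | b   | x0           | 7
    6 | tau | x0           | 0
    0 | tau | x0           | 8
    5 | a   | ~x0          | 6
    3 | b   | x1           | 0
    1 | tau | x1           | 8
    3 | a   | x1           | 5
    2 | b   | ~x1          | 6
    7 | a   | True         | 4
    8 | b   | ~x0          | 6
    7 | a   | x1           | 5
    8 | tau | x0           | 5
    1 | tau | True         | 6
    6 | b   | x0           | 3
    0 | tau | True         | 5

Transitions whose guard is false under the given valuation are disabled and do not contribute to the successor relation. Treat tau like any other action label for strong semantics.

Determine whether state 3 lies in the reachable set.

Answer: REACHABLE

Working:
After dropping false guards: 14 live edges.
depth 0: {0}
depth 1: {3,5}  now seen {0,3,5}
depth 2: {1,6}  now seen {0,1,3,5,6}
depth 3: {8}  now seen {0,1,3,5,6,8}
R = {0,1,3,5,6,8}
trace reaching 3: b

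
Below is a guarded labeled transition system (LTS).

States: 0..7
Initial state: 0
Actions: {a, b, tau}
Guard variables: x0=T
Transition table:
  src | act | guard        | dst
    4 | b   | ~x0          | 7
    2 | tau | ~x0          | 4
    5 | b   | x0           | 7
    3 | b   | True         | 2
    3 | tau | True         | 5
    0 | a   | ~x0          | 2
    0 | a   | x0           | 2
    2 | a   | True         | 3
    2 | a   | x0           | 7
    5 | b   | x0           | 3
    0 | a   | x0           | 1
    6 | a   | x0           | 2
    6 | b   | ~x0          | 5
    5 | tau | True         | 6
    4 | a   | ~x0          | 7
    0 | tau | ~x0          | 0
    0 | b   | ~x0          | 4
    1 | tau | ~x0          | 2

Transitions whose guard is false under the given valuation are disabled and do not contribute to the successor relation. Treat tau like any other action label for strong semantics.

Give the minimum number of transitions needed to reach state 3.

Layered search for 3:
  Layer 0: {0}
  Layer 1: {1,2}
  Layer 2: {3,7}
depth(3)=2, e.g. a·a

Answer: 2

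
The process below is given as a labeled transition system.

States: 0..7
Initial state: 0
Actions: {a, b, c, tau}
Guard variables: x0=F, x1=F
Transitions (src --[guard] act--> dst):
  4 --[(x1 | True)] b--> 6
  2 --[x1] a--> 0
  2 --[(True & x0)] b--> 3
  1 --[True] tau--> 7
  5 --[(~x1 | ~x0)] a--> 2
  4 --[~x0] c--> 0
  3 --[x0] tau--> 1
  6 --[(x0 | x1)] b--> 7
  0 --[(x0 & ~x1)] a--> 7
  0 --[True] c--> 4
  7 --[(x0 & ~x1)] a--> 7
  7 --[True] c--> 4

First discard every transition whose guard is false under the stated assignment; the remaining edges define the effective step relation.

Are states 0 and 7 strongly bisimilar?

Answer: BISIMILAR

Trace:
Refine partition for ~:
  round 0: {{0,1,2,3,4,5,6,7}}
  round 1: {{0,7},{1},{2,3,6},{4},{5}}
stable after 2 split(s): 5 block(s)
class of 0: {0,7}; class of 7: {0,7}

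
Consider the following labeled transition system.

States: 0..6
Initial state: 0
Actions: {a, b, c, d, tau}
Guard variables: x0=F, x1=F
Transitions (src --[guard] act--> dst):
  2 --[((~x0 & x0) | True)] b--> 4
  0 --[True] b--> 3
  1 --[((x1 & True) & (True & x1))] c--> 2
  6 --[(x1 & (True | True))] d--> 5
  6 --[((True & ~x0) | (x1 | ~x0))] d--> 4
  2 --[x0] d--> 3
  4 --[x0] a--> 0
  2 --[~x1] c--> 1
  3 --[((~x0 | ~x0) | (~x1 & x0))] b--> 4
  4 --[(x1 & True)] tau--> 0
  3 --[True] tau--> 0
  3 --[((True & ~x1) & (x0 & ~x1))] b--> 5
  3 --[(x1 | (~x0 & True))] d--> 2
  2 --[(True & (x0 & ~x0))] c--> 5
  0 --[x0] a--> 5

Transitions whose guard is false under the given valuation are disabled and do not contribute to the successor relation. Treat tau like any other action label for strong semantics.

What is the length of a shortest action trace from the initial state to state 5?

Layered search for 5:
  depth 0: {0}
  depth 1: {3}
  depth 2: {2,4}
  depth 3: {1}
5 never appears.

Answer: UNREACHABLE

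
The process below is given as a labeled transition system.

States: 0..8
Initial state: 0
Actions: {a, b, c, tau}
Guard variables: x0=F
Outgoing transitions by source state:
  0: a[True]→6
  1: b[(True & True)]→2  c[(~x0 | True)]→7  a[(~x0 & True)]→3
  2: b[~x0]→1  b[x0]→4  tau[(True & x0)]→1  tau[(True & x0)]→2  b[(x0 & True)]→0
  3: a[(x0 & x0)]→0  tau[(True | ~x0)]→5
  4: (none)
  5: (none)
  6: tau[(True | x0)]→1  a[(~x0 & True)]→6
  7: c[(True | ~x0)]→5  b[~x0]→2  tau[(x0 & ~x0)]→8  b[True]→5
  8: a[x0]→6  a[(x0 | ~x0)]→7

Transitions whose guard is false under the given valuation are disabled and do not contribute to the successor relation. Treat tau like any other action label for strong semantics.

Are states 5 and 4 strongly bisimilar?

Bisimulation quotient by refinement:
  round 0: {{0,1,2,3,4,5,6,7,8}}
  round 1: {{0,8},{1},{2},{3},{4,5},{6},{7}}
  round 2: {{0},{1},{2},{3},{4,5},{6},{7},{8}}
8 equivalence class(es) (converged in 3)
class of 5: {4,5}; class of 4: {4,5}

Answer: BISIMILAR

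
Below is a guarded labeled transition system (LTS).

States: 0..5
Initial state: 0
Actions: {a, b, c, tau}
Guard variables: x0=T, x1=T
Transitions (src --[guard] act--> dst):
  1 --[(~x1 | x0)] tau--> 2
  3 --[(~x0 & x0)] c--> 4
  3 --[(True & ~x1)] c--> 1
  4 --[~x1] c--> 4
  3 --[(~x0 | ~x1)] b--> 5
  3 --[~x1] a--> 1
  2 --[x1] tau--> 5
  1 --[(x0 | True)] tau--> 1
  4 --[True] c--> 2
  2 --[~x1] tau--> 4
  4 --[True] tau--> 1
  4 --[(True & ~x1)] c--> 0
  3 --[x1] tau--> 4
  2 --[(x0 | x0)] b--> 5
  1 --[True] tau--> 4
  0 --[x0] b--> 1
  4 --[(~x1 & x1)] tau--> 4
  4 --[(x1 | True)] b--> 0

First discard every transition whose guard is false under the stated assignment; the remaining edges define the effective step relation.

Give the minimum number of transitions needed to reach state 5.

Layered search for 5:
  depth 0: {0}
  depth 1: {1}
  depth 2: {2,4}
  depth 3: {5}
first hit 5 at d=3 via b·tau·b

Answer: 3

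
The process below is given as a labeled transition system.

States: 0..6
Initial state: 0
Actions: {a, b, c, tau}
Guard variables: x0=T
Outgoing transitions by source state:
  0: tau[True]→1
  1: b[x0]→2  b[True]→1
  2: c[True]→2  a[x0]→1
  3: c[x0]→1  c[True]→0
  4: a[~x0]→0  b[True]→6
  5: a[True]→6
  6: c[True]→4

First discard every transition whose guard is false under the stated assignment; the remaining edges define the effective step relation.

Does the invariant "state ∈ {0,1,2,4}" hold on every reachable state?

Answer: INVARIANT HOLDS

Trace:
Allowed set {0,1,2,4}
Reach set: {0,1,2}
  0: ✓
  1: ✓
  2: ✓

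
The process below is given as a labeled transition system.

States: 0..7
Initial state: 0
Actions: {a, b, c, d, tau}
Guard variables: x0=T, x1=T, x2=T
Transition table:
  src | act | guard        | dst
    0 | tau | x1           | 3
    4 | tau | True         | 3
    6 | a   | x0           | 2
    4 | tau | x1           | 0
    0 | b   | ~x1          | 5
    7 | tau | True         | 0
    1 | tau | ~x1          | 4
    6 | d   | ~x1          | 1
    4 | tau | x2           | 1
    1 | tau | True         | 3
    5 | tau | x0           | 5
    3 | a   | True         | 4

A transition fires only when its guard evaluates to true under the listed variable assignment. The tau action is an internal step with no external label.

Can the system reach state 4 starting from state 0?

Answer: REACHABLE

Analysis:
9 transition(s) survive guard evaluation.
Layer 0: {0}
Layer 1: {3}  total {0,3}
Layer 2: {4}  total {0,3,4}
Layer 3: {1}  total {0,1,3,4}
R = {0,1,3,4}
Path to 4: tau·a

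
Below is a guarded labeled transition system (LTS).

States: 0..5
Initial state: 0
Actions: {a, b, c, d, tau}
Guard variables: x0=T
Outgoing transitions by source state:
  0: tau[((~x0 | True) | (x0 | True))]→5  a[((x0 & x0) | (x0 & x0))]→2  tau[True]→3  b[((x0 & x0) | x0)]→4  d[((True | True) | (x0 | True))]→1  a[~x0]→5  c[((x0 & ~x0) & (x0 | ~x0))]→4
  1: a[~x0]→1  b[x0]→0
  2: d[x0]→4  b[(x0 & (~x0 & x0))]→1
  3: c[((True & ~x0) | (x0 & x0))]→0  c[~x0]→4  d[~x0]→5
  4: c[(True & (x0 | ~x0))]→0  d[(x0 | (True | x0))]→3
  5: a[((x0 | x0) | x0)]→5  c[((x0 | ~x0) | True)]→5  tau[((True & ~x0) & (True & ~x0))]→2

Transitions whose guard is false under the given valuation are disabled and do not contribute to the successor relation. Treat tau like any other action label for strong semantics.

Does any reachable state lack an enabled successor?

Reach set: {0,1,2,3,4,5}
  0: a→2  b→4  d→1  tau→3  tau→5  [5 exit(s)]
  1: b→0  [1 exit(s)]
  2: d→4  [1 exit(s)]
  3: c→0  [1 exit(s)]
  4: c→0  d→3  [2 exit(s)]
  5: a→5  c→5  [2 exit(s)]

Answer: DEADLOCK-FREE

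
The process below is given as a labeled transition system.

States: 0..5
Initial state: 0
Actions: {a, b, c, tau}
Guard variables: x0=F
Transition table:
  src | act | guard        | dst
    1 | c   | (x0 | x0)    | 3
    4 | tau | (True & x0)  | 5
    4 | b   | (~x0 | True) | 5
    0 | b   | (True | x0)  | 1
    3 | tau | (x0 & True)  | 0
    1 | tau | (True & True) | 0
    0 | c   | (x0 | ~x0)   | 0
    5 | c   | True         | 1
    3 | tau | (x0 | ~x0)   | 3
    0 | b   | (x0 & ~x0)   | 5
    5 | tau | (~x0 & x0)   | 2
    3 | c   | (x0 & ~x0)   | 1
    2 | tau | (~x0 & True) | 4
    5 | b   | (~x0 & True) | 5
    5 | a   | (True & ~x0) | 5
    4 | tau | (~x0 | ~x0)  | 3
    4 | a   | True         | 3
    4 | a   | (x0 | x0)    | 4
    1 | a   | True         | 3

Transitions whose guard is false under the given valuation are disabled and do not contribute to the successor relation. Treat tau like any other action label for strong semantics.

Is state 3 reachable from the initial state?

Answer: REACHABLE

Working:
Guard filter leaves 12 enabled edge(s).
L0 = {0}
L1 = {1}  now seen {0,1}
L2 = {3}  now seen {0,1,3}
R = {0,1,3}
Path to 3: b·a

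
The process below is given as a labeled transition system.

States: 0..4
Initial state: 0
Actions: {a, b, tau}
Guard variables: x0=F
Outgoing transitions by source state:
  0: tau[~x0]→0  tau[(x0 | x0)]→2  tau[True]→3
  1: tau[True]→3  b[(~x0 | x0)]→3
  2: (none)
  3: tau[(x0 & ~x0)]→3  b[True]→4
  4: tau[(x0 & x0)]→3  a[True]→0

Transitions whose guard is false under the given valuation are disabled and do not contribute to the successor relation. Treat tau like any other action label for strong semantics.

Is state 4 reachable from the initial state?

Answer: REACHABLE

Trace:
Guard filter leaves 6 enabled edge(s).
depth 0: {0}
depth 1: {3}  cumulative {0,3}
depth 2: {4}  cumulative {0,3,4}
Reachable = {0,3,4}
witness 4: tau·b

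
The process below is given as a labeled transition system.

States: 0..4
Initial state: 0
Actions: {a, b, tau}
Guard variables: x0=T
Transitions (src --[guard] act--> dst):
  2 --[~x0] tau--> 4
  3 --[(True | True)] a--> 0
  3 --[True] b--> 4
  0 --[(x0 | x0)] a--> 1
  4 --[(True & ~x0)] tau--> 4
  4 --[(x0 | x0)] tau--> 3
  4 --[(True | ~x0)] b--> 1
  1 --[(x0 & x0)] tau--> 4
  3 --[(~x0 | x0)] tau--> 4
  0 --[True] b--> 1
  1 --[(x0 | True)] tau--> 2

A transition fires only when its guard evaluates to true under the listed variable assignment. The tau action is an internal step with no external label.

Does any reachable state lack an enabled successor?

Answer: DEADLOCK at state 2

Trace:
Reachable = {0,1,2,3,4}
  0: a→1  b→1  [deg 2]
  1: tau→2  tau→4  [deg 2]
  2: ∅  [STUCK]
  3: a→0  b→4  tau→4  [deg 3]
  4: b→1  tau→3  [deg 2]
witness 2: a·tau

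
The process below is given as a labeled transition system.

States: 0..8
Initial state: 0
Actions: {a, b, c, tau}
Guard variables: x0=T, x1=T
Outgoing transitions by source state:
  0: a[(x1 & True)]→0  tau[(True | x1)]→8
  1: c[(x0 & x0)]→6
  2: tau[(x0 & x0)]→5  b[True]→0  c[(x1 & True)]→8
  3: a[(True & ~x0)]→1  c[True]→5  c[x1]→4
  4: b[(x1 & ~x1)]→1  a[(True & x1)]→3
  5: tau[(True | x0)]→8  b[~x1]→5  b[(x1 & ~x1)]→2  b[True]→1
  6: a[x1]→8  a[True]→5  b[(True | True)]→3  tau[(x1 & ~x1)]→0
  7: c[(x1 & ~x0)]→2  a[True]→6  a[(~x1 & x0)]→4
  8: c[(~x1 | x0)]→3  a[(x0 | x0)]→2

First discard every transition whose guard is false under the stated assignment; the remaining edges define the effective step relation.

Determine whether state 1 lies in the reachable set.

After dropping false guards: 17 live edges.
Layer 0: {0}
Layer 1: {8}  total {0,8}
Layer 2: {2,3}  total {0,2,3,8}
Layer 3: {4,5}  total {0,2,3,4,5,8}
Layer 4: {1}  total {0,1,2,3,4,5,8}
Layer 5: {6}  total {0,1,2,3,4,5,6,8}
Reach set: {0,1,2,3,4,5,6,8}
witness 1: tau·c·c·b

Answer: REACHABLE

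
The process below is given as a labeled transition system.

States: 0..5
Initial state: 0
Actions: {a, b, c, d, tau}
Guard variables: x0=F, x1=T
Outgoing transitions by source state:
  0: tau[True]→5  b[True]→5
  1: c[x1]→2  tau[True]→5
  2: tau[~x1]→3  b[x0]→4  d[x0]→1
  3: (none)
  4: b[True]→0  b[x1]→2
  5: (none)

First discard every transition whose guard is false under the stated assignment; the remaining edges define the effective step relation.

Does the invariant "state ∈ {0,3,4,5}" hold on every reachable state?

Answer: INVARIANT HOLDS

Working:
Inv-set: {0,3,4,5}
Reach set: {0,5}
  0: ✓
  5: ✓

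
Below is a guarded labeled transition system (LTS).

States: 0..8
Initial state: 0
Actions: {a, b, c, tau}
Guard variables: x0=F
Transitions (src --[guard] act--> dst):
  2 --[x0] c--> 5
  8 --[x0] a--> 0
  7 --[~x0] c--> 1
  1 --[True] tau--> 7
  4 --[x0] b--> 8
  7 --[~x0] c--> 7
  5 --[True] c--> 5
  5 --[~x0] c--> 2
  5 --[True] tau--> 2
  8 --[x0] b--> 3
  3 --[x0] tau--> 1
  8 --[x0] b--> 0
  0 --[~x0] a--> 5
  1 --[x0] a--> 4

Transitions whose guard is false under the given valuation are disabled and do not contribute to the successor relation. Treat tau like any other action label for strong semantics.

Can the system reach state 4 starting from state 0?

Answer: UNREACHABLE

Working:
7 transition(s) survive guard evaluation.
L0 = {0}
L1 = {5}  now seen {0,5}
L2 = {2}  now seen {0,2,5}
Reachable = {0,2,5}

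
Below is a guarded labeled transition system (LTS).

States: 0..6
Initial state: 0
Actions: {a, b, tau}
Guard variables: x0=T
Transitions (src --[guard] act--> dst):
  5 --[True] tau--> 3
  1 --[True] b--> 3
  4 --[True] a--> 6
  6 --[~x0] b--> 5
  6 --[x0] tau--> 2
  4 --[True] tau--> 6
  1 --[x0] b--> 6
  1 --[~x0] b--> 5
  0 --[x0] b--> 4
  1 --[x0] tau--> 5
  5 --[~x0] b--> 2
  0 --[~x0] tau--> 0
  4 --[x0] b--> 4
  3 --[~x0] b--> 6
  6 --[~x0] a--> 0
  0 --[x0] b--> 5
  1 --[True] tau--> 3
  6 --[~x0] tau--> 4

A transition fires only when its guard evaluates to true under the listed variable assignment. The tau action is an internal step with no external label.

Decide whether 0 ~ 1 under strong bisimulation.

Compute ~ classes (split until stable):
  P[0] = {{0,1,2,3,4,5,6}}
  P[1] = {{0},{1},{2,3},{4},{5,6}}
5 equivalence class(es) (converged in 2)
[0]={0}  [1]={1}

Answer: NOT BISIMILAR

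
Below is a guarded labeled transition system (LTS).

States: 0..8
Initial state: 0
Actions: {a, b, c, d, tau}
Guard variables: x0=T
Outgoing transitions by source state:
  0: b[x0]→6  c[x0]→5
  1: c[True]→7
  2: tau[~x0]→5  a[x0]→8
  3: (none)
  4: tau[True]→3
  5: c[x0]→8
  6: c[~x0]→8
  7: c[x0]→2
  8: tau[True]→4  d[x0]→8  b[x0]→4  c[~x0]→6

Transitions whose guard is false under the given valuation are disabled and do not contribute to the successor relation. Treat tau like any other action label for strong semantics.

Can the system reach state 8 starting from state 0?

Answer: REACHABLE

Analysis:
After dropping false guards: 10 live edges.
Layer 0: {0}
Layer 1: {5,6}  total {0,5,6}
Layer 2: {8}  total {0,5,6,8}
Layer 3: {4}  total {0,4,5,6,8}
Layer 4: {3}  total {0,3,4,5,6,8}
Reach set: {0,3,4,5,6,8}
Path to 8: c·c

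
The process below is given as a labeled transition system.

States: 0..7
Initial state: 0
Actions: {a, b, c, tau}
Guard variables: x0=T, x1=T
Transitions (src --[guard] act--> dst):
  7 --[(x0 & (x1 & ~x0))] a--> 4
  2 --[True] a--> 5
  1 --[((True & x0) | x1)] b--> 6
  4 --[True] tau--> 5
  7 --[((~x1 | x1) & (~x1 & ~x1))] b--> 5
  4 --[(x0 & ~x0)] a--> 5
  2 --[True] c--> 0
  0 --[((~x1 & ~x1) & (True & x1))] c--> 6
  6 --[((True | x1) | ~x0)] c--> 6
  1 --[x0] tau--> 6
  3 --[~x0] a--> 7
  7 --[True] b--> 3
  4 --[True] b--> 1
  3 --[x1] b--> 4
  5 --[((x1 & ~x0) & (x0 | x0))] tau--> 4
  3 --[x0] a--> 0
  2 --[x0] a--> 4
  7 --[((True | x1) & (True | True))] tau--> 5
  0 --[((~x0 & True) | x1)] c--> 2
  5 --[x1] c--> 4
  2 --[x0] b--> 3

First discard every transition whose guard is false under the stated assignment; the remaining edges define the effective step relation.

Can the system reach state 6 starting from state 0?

Answer: REACHABLE

Trace:
15 transition(s) survive guard evaluation.
Layer 0: {0}
Layer 1: {2}  now seen {0,2}
Layer 2: {3,4,5}  now seen {0,2,3,4,5}
Layer 3: {1}  now seen {0,1,2,3,4,5}
Layer 4: {6}  now seen {0,1,2,3,4,5,6}
R = {0,1,2,3,4,5,6}
witness 6: c·a·b·b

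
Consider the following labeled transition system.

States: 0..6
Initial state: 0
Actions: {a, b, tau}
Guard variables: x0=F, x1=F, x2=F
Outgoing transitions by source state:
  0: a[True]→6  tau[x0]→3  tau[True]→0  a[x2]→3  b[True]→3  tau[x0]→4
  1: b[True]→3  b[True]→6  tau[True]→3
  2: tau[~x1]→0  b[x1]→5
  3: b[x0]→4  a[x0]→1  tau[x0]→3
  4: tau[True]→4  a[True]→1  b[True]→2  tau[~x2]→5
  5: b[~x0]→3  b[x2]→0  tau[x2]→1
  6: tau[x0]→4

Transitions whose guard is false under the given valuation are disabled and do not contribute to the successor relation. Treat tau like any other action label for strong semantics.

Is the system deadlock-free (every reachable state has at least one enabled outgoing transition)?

Reachable = {0,3,6}
  0: a→6  b→3  tau→0  [3 exit(s)]
  3: ∅  [deadlock]
  6: ∅  [deadlock]
trace reaching 3: b

Answer: DEADLOCK at state 3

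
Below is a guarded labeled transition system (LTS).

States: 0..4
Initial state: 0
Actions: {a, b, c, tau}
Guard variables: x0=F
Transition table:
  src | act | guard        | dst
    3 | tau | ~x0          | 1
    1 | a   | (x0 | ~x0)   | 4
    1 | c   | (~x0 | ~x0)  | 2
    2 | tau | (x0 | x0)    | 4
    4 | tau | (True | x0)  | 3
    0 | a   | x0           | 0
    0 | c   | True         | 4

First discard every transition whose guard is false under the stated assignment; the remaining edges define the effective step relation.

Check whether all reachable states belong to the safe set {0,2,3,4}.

Inv-set: {0,2,3,4}
R = {0,1,2,3,4}
  0: ✓
  1: outside
  2: ✓
  3: ✓
  4: ✓
reach 1 via c·tau·tau — violates

Answer: INVARIANT VIOLATED at state 1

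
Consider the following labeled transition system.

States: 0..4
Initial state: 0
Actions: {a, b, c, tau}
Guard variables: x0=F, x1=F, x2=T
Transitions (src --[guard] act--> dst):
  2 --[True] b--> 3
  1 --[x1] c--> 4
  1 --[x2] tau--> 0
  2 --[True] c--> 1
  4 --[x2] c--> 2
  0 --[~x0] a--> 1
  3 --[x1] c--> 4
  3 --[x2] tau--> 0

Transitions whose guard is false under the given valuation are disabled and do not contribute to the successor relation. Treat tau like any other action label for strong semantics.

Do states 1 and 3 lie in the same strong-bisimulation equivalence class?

Answer: BISIMILAR

Analysis:
Compute ~ classes (split until stable):
  round 0: {{0,1,2,3,4}}
  round 1: {{0},{1,3},{2},{4}}
Fixed point at round 2; 4 class(es).
class of 1: {1,3}; class of 3: {1,3}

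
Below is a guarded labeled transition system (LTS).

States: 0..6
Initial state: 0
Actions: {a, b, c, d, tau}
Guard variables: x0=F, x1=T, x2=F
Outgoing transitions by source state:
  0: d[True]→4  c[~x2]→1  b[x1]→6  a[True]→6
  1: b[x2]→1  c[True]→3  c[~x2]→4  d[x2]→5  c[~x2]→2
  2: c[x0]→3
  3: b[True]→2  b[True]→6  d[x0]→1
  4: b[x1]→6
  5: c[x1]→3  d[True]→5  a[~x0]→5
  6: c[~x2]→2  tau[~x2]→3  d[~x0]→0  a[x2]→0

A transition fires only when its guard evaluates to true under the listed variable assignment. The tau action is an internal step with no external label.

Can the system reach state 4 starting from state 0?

16 transition(s) survive guard evaluation.
depth 0: {0}
depth 1: {1,4,6}  cumulative {0,1,4,6}
depth 2: {2,3}  cumulative {0,1,2,3,4,6}
Reach set: {0,1,2,3,4,6}
witness 4: d

Answer: REACHABLE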